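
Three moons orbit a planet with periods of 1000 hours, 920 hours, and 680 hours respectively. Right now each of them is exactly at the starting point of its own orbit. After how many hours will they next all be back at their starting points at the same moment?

391000 hours

The first simultaneous occurrence is after LCM of the individual periods.
1000 = 2^3 × 5^3
920 = 2^3 × 5 × 23
680 = 2^3 × 5 × 17
LCM(1000, 920, 680) = 2^3 × 5^3 × 17 × 23 = 391000.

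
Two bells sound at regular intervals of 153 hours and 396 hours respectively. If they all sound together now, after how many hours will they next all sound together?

6732 hours

We need the least common multiple of the intervals.
153 = 3^2 × 17
396 = 2^2 × 3^2 × 11
LCM(153, 396) = 2^2 × 3^2 × 11 × 17 = 6732.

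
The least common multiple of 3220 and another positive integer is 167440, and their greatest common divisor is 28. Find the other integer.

gcd × lcm = product of the two integers, so the other integer is (28 × 167440) / 3220 = 1456.

1456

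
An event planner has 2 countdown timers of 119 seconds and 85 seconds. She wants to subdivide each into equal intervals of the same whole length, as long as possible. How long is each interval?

By the Euclidean algorithm:
119 = 1 × 85 + 34
85 = 2 × 34 + 17
34 = 2 × 17 + 0
gcd(119, 85) = 17.

17 seconds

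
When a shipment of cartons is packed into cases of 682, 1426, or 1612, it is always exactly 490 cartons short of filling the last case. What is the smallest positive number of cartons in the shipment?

407346

Being 490 short of a full case of size k means N ≡ −490 (mod k), i.e. N + 490 is a multiple of each size.
682 = 2 × 11 × 31
1426 = 2 × 23 × 31
1612 = 2^2 × 13 × 31
LCM(682, 1426, 1612) = 2^2 × 11 × 13 × 23 × 31 = 407836.
Smallest positive N is 407836 − 490 = 407346.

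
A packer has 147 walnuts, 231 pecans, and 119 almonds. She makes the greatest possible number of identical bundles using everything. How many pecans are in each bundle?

33

Number of bundles = gcd(147, 231, 119).
147 = 3 × 7^2
231 = 3 × 7 × 11
119 = 7 × 17
gcd(147, 231, 119) = 7.
pecans per bundle = 231 / 7 = 33.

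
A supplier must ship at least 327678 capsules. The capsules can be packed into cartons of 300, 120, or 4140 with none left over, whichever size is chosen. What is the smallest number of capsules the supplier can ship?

331200

The number of capsules must be a common multiple of 300, 120, and 4140, so a multiple of their LCM.
300 = 2^2 × 3 × 5^2
120 = 2^3 × 3 × 5
4140 = 2^2 × 3^2 × 5 × 23
LCM(300, 120, 4140) = 2^3 × 3^2 × 5^2 × 23 = 41400.
Smallest multiple of 41400 that is ≥ 327678: ⌈327678/41400⌉ × 41400 = 8 × 41400 = 331200.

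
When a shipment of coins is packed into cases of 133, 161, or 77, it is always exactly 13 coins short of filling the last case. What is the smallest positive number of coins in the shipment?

33636

Being 13 short of a full case of size k means N ≡ −13 (mod k), i.e. N + 13 is a multiple of each size.
133 = 7 × 19
161 = 7 × 23
77 = 7 × 11
LCM(133, 161, 77) = 7 × 11 × 19 × 23 = 33649.
Smallest positive N is 33649 − 13 = 33636.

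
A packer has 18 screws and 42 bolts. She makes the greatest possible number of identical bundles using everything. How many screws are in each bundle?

Number of bundles = gcd(18, 42).
18 = 2 × 3^2
42 = 2 × 3 × 7
gcd(18, 42) = 2 × 3 = 6.
screws per bundle = 18 / 6 = 3.

3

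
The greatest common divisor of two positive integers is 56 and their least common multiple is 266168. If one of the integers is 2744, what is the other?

For two integers, gcd × lcm = product, so the other is (56 × 266168) / 2744 = 14905408 / 2744 = 5432.

5432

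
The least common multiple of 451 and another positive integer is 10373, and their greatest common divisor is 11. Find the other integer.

gcd × lcm = product of the two integers, so the other integer is (11 × 10373) / 451 = 253.

253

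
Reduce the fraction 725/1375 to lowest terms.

29/55

725 = 5^2 × 29
1375 = 5^3 × 11
gcd(725, 1375) = 5^2 = 25.
Divide numerator and denominator by 25: 725/1375 = 29/55.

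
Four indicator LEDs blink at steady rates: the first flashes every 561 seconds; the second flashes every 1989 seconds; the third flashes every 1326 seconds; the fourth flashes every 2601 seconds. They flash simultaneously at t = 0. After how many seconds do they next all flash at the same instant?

The first simultaneous occurrence is after LCM of the individual periods.
561 = 3 × 11 × 17
1989 = 3^2 × 13 × 17
1326 = 2 × 3 × 13 × 17
2601 = 3^2 × 17^2
LCM(561, 1989, 1326, 2601) = 2 × 3^2 × 11 × 13 × 17^2 = 743886.

743886 seconds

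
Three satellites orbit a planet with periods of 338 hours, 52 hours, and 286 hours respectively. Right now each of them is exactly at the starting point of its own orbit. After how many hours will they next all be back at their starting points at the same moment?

They coincide at every common multiple of the periods; the first is the LCM.
338 = 2 × 13^2
52 = 2^2 × 13
286 = 2 × 11 × 13
LCM(338, 52, 286) = 2^2 × 11 × 13^2 = 7436.

7436 hours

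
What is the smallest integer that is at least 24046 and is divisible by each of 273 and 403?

The integer must be a common multiple of 273 and 403, so a multiple of their LCM.
273 = 3 × 7 × 13
403 = 13 × 31
LCM(273, 403) = 3 × 7 × 13 × 31 = 8463.
Smallest multiple of 8463 that is ≥ 24046: ⌈24046/8463⌉ × 8463 = 3 × 8463 = 25389.

25389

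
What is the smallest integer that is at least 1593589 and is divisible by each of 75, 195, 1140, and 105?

The integer must be a common multiple of 75, 195, 1140, and 105, so a multiple of their LCM.
75 = 3 × 5^2
195 = 3 × 5 × 13
1140 = 2^2 × 3 × 5 × 19
105 = 3 × 5 × 7
LCM(75, 195, 1140, 105) = 2^2 × 3 × 5^2 × 7 × 13 × 19 = 518700.
Smallest multiple of 518700 that is ≥ 1593589: ⌈1593589/518700⌉ × 518700 = 4 × 518700 = 2074800.

2074800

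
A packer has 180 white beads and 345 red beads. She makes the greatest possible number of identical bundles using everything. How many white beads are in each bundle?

12

Number of bundles = gcd(180, 345).
180 = 2^2 × 3^2 × 5
345 = 3 × 5 × 23
gcd(180, 345) = 3 × 5 = 15.
white beads per bundle = 180 / 15 = 12.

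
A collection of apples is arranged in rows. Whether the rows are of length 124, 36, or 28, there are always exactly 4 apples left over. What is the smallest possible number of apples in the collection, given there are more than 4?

N − 4 must be a common multiple of 124, 36, and 28.
124 = 2^2 × 31
36 = 2^2 × 3^2
28 = 2^2 × 7
LCM(124, 36, 28) = 2^2 × 3^2 × 7 × 31 = 7812.
Smallest N > 4 is LCM + 4 = 7812 + 4 = 7816.

7816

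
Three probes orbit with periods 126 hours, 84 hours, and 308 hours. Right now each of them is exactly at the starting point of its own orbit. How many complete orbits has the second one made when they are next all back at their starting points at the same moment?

All finish a whole number of cycles simultaneously at t = LCM of the periods.
126 = 2 × 3^2 × 7
84 = 2^2 × 3 × 7
308 = 2^2 × 7 × 11
LCM(126, 84, 308) = 2^2 × 3^2 × 7 × 11 = 2772.
Orbits for period 84: 2772 / 84 = 33.

33 orbits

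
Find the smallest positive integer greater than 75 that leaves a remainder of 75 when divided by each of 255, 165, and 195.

36540

N − 75 must be a common multiple of 255, 165, and 195.
255 = 3 × 5 × 17
165 = 3 × 5 × 11
195 = 3 × 5 × 13
LCM(255, 165, 195) = 3 × 5 × 11 × 13 × 17 = 36465.
Smallest N > 75 is LCM + 75 = 36465 + 75 = 36540.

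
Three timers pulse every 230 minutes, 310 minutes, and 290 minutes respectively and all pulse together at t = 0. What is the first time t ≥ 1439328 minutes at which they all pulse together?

1447390 minutes

Joint pulses occur at multiples of LCM(230, 310, 290).
230 = 2 × 5 × 23
310 = 2 × 5 × 31
290 = 2 × 5 × 29
LCM(230, 310, 290) = 2 × 5 × 23 × 29 × 31 = 206770.
Smallest multiple of 206770 that is ≥ 1439328: ⌈1439328/206770⌉ × 206770 = 7 × 206770 = 1447390.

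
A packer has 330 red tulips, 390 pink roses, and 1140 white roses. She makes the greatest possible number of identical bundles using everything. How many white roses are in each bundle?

Number of bundles = gcd(330, 390, 1140).
330 = 2 × 3 × 5 × 11
390 = 2 × 3 × 5 × 13
1140 = 2^2 × 3 × 5 × 19
gcd(330, 390, 1140) = 2 × 3 × 5 = 30.
white roses per bundle = 1140 / 30 = 38.

38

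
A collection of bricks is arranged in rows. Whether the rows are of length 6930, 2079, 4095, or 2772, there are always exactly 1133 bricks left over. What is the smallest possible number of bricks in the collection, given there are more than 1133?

N − 1133 must be a common multiple of 6930, 2079, 4095, and 2772.
6930 = 2 × 3^2 × 5 × 7 × 11
2079 = 3^3 × 7 × 11
4095 = 3^2 × 5 × 7 × 13
2772 = 2^2 × 3^2 × 7 × 11
LCM(6930, 2079, 4095, 2772) = 2^2 × 3^3 × 5 × 7 × 11 × 13 = 540540.
Smallest N > 1133 is LCM + 1133 = 540540 + 1133 = 541673.

541673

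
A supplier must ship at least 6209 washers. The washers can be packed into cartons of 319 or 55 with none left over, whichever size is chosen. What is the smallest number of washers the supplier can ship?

6380

The number of washers must be a common multiple of 319 and 55, so a multiple of their LCM.
319 = 11 × 29
55 = 5 × 11
LCM(319, 55) = 5 × 11 × 29 = 1595.
Smallest multiple of 1595 that is ≥ 6209: ⌈6209/1595⌉ × 1595 = 4 × 1595 = 6380.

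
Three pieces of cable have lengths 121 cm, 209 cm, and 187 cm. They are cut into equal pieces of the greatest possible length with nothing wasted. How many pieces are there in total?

Piece length = gcd(121, 209, 187).
121 = 11^2
209 = 11 × 19
187 = 11 × 17
gcd(121, 209, 187) = 11.
Total pieces = 121/11 + 209/11 + 187/11 = 11 + 19 + 17 = 47.

47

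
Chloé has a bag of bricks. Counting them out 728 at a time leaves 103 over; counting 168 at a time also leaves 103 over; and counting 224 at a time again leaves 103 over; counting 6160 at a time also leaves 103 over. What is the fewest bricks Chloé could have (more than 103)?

N − 103 must be a common multiple of 728, 168, 224, and 6160.
728 = 2^3 × 7 × 13
168 = 2^3 × 3 × 7
224 = 2^5 × 7
6160 = 2^4 × 5 × 7 × 11
LCM(728, 168, 224, 6160) = 2^5 × 3 × 5 × 7 × 11 × 13 = 480480.
Smallest N > 103 is LCM + 103 = 480480 + 103 = 480583.

480583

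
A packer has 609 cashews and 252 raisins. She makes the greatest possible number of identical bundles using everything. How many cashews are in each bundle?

Number of bundles = gcd(609, 252).
609 = 3 × 7 × 29
252 = 2^2 × 3^2 × 7
gcd(609, 252) = 3 × 7 = 21.
cashews per bundle = 609 / 21 = 29.

29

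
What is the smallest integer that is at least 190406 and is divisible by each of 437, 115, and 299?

The integer must be a common multiple of 437, 115, and 299, so a multiple of their LCM.
437 = 19 × 23
115 = 5 × 23
299 = 13 × 23
LCM(437, 115, 299) = 5 × 13 × 19 × 23 = 28405.
Smallest multiple of 28405 that is ≥ 190406: ⌈190406/28405⌉ × 28405 = 7 × 28405 = 198835.

198835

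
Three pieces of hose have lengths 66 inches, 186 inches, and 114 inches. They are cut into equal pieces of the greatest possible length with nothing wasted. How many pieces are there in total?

Piece length = gcd(66, 186, 114).
66 = 2 × 3 × 11
186 = 2 × 3 × 31
114 = 2 × 3 × 19
gcd(66, 186, 114) = 2 × 3 = 6.
Total pieces = 66/6 + 186/6 + 114/6 = 11 + 31 + 19 = 61.

61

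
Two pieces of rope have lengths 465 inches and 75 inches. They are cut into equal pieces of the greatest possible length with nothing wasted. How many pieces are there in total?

36

Piece length = gcd(465, 75).
465 = 3 × 5 × 31
75 = 3 × 5^2
gcd(465, 75) = 3 × 5 = 15.
Total pieces = 465/15 + 75/15 = 31 + 5 = 36.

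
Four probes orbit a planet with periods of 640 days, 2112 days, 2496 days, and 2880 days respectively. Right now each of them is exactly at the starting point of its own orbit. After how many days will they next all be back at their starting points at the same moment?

They coincide at every common multiple of the periods; the first is the LCM.
640 = 2^7 × 5
2112 = 2^6 × 3 × 11
2496 = 2^6 × 3 × 13
2880 = 2^6 × 3^2 × 5
LCM(640, 2112, 2496, 2880) = 2^7 × 3^2 × 5 × 11 × 13 = 823680.

823680 days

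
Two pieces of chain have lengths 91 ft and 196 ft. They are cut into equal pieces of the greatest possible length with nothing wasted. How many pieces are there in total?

Piece length = gcd(91, 196).
91 = 7 × 13
196 = 2^2 × 7^2
gcd(91, 196) = 7.
Total pieces = 91/7 + 196/7 = 13 + 28 = 41.

41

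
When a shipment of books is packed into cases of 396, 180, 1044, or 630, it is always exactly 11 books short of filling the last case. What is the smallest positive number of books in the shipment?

Being 11 short of a full case of size k means N ≡ −11 (mod k), i.e. N + 11 is a multiple of each size.
396 = 2^2 × 3^2 × 11
180 = 2^2 × 3^2 × 5
1044 = 2^2 × 3^2 × 29
630 = 2 × 3^2 × 5 × 7
LCM(396, 180, 1044, 630) = 2^2 × 3^2 × 5 × 7 × 11 × 29 = 401940.
Smallest positive N is 401940 − 11 = 401929.

401929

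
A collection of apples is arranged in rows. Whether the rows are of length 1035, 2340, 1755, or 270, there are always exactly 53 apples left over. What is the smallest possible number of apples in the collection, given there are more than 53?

161513

N − 53 must be a common multiple of 1035, 2340, 1755, and 270.
1035 = 3^2 × 5 × 23
2340 = 2^2 × 3^2 × 5 × 13
1755 = 3^3 × 5 × 13
270 = 2 × 3^3 × 5
LCM(1035, 2340, 1755, 270) = 2^2 × 3^3 × 5 × 13 × 23 = 161460.
Smallest N > 53 is LCM + 53 = 161460 + 53 = 161513.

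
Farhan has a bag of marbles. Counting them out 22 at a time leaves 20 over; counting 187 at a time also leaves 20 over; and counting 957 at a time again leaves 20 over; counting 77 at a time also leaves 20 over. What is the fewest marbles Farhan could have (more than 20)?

N − 20 must be a common multiple of 22, 187, 957, and 77.
22 = 2 × 11
187 = 11 × 17
957 = 3 × 11 × 29
77 = 7 × 11
LCM(22, 187, 957, 77) = 2 × 3 × 7 × 11 × 17 × 29 = 227766.
Smallest N > 20 is LCM + 20 = 227766 + 20 = 227786.

227786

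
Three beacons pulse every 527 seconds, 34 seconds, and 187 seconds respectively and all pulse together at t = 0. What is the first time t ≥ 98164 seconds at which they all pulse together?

104346 seconds

Joint pulses occur at multiples of LCM(527, 34, 187).
527 = 17 × 31
34 = 2 × 17
187 = 11 × 17
LCM(527, 34, 187) = 2 × 11 × 17 × 31 = 11594.
Smallest multiple of 11594 that is ≥ 98164: ⌈98164/11594⌉ × 11594 = 9 × 11594 = 104346.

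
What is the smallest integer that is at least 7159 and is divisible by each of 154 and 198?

8316

The integer must be a common multiple of 154 and 198, so a multiple of their LCM.
154 = 2 × 7 × 11
198 = 2 × 3^2 × 11
LCM(154, 198) = 2 × 3^2 × 7 × 11 = 1386.
Smallest multiple of 1386 that is ≥ 7159: ⌈7159/1386⌉ × 1386 = 6 × 1386 = 8316.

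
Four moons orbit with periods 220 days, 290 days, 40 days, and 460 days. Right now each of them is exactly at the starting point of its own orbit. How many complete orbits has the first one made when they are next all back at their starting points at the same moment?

The first common completion time is the LCM of the periods.
220 = 2^2 × 5 × 11
290 = 2 × 5 × 29
40 = 2^3 × 5
460 = 2^2 × 5 × 23
LCM(220, 290, 40, 460) = 2^3 × 5 × 11 × 23 × 29 = 293480.
Orbits for period 220: 293480 / 220 = 1334.

1334 orbits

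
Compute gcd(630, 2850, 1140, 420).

630 = 2 × 3^2 × 5 × 7
2850 = 2 × 3 × 5^2 × 19
1140 = 2^2 × 3 × 5 × 19
420 = 2^2 × 3 × 5 × 7
gcd(630, 2850, 1140, 420) = 2 × 3 × 5 = 30.

30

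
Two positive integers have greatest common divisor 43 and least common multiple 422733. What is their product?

18177519

For any two positive integers, gcd × lcm = product = 43 × 422733 = 18177519.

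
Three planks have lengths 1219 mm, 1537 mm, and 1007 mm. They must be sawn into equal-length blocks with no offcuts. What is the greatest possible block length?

53 mm

The block length must divide every plank, so the greatest is gcd(1219, 1537, 1007).
1219 = 23 × 53
1537 = 29 × 53
1007 = 19 × 53
gcd(1219, 1537, 1007) = 53.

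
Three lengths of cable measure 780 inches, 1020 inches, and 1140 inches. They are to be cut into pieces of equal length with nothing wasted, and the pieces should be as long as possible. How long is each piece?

The greatest length dividing all of 780, 1020, and 1140 is their gcd.
780 = 2^2 × 3 × 5 × 13
1020 = 2^2 × 3 × 5 × 17
1140 = 2^2 × 3 × 5 × 19
gcd(780, 1020, 1140) = 2^2 × 3 × 5 = 60.

60 inches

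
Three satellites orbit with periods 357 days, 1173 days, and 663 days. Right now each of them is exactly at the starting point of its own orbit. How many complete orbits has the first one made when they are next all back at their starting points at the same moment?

All finish a whole number of cycles simultaneously at t = LCM of the periods.
357 = 3 × 7 × 17
1173 = 3 × 17 × 23
663 = 3 × 13 × 17
LCM(357, 1173, 663) = 3 × 7 × 13 × 17 × 23 = 106743.
Orbits for period 357: 106743 / 357 = 299.

299 orbits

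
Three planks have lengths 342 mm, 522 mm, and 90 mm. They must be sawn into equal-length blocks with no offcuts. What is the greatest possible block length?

The block length must divide every plank, so the greatest is gcd(342, 522, 90).
342 = 2 × 3^2 × 19
522 = 2 × 3^2 × 29
90 = 2 × 3^2 × 5
gcd(342, 522, 90) = 2 × 3^2 = 18.

18 mm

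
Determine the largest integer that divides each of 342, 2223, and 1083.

342 = 2 × 3^2 × 19
2223 = 3^2 × 13 × 19
1083 = 3 × 19^2
gcd(342, 2223, 1083) = 3 × 19 = 57.

57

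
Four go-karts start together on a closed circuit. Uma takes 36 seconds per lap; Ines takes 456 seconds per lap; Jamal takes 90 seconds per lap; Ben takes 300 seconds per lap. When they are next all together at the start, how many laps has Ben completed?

114 laps

All finish a whole number of cycles simultaneously at t = LCM of the periods.
36 = 2^2 × 3^2
456 = 2^3 × 3 × 19
90 = 2 × 3^2 × 5
300 = 2^2 × 3 × 5^2
LCM(36, 456, 90, 300) = 2^3 × 3^2 × 5^2 × 19 = 34200.
Laps for period 300: 34200 / 300 = 114.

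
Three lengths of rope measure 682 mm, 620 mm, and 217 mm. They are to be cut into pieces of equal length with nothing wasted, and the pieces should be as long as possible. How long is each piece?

31 mm

Each piece length must divide every original length, so the longest possible is gcd(682, 620, 217).
682 = 2 × 11 × 31
620 = 2^2 × 5 × 31
217 = 7 × 31
gcd(682, 620, 217) = 31.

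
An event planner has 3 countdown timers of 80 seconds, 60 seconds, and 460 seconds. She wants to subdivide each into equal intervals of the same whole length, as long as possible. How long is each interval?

20 seconds

The interval must divide each timer length; the longest such is the gcd.
80 = 2^4 × 5
60 = 2^2 × 3 × 5
460 = 2^2 × 5 × 23
gcd(80, 60, 460) = 2^2 × 5 = 20.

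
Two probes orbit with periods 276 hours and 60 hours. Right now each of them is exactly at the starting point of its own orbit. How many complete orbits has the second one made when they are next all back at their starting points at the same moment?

23 orbits

They are all back at their starting positions together after one LCM of the periods.
276 = 2^2 × 3 × 23
60 = 2^2 × 3 × 5
LCM(276, 60) = 2^2 × 3 × 5 × 23 = 1380.
Orbits for period 60: 1380 / 60 = 23.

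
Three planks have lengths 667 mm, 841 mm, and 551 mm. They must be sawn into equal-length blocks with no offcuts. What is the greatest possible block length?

The block length must divide every plank, so the greatest is gcd(667, 841, 551).
667 = 23 × 29
841 = 29^2
551 = 19 × 29
gcd(667, 841, 551) = 29.

29 mm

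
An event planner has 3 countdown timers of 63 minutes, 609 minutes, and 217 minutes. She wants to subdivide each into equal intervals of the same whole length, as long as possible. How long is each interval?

7 minutes

The interval must divide each timer length; the longest such is the gcd.
63 = 3^2 × 7
609 = 3 × 7 × 29
217 = 7 × 31
gcd(63, 609, 217) = 7.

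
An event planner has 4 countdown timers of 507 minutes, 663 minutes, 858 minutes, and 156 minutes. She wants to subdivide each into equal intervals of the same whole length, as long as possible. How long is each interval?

39 minutes

The interval must divide each timer length; the longest such is the gcd.
507 = 3 × 13^2
663 = 3 × 13 × 17
858 = 2 × 3 × 11 × 13
156 = 2^2 × 3 × 13
gcd(507, 663, 858, 156) = 3 × 13 = 39.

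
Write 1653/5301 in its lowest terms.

29/93

1653 = 3 × 19 × 29
5301 = 3^2 × 19 × 31
gcd(1653, 5301) = 3 × 19 = 57.
Divide numerator and denominator by 57: 1653/5301 = 29/93.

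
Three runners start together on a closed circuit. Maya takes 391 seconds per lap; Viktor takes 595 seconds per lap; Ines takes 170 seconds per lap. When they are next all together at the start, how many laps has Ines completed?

161 laps

The first common completion time is the LCM of the periods.
391 = 17 × 23
595 = 5 × 7 × 17
170 = 2 × 5 × 17
LCM(391, 595, 170) = 2 × 5 × 7 × 17 × 23 = 27370.
Laps for period 170: 27370 / 170 = 161.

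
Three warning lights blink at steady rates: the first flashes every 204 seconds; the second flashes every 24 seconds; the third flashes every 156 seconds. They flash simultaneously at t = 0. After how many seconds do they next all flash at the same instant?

We need the least common multiple of the intervals.
204 = 2^2 × 3 × 17
24 = 2^3 × 3
156 = 2^2 × 3 × 13
LCM(204, 24, 156) = 2^3 × 3 × 13 × 17 = 5304.

5304 seconds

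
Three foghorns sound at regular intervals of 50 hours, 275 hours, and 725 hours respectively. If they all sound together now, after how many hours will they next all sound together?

They coincide at every common multiple of the periods; the first is the LCM.
50 = 2 × 5^2
275 = 5^2 × 11
725 = 5^2 × 29
LCM(50, 275, 725) = 2 × 5^2 × 11 × 29 = 15950.

15950 hours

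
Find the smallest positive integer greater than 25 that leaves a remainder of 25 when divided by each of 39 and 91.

N − 25 must be a common multiple of 39 and 91.
39 = 3 × 13
91 = 7 × 13
LCM(39, 91) = 3 × 7 × 13 = 273.
Smallest N > 25 is LCM + 25 = 273 + 25 = 298.

298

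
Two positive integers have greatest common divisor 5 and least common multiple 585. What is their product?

For any two positive integers, gcd × lcm = product = 5 × 585 = 2925.

2925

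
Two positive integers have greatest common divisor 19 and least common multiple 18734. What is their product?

For any two positive integers, gcd × lcm = product = 19 × 18734 = 355946.

355946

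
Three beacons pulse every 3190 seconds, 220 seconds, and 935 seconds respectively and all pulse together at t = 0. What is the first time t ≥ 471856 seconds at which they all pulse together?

Joint pulses occur at multiples of LCM(3190, 220, 935).
3190 = 2 × 5 × 11 × 29
220 = 2^2 × 5 × 11
935 = 5 × 11 × 17
LCM(3190, 220, 935) = 2^2 × 5 × 11 × 17 × 29 = 108460.
Smallest multiple of 108460 that is ≥ 471856: ⌈471856/108460⌉ × 108460 = 5 × 108460 = 542300.

542300 seconds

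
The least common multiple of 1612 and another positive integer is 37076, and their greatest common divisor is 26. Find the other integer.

598

gcd × lcm = product of the two integers, so the other integer is (26 × 37076) / 1612 = 598.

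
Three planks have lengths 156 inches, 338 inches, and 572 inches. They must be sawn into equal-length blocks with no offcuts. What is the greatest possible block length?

26 inches

This is the greatest common divisor of 156, 338, and 572.
156 = 2^2 × 3 × 13
338 = 2 × 13^2
572 = 2^2 × 11 × 13
gcd(156, 338, 572) = 2 × 13 = 26.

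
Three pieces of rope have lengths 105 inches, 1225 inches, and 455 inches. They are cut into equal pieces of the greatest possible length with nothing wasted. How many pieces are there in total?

Piece length = gcd(105, 1225, 455).
105 = 3 × 5 × 7
1225 = 5^2 × 7^2
455 = 5 × 7 × 13
gcd(105, 1225, 455) = 5 × 7 = 35.
Total pieces = 105/35 + 1225/35 + 455/35 = 3 + 35 + 13 = 51.

51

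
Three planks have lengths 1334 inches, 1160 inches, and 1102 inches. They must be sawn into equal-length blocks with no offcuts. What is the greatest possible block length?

The block length must divide every plank, so the greatest is gcd(1334, 1160, 1102).
1334 = 2 × 23 × 29
1160 = 2^3 × 5 × 29
1102 = 2 × 19 × 29
gcd(1334, 1160, 1102) = 2 × 29 = 58.

58 inches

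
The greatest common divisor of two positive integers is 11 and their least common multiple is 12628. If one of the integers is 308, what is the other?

451

For two integers, gcd × lcm = product, so the other is (11 × 12628) / 308 = 138908 / 308 = 451.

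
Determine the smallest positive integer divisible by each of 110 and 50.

550

110 = 2 × 5 × 11
50 = 2 × 5^2
LCM(110, 50) = 2 × 5^2 × 11 = 550.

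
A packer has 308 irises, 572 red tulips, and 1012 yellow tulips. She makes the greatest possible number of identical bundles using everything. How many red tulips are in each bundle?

Number of bundles = gcd(308, 572, 1012).
308 = 2^2 × 7 × 11
572 = 2^2 × 11 × 13
1012 = 2^2 × 11 × 23
gcd(308, 572, 1012) = 2^2 × 11 = 44.
red tulips per bundle = 572 / 44 = 13.

13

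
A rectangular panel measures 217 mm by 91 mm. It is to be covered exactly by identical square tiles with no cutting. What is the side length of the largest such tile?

The tile side must divide both 217 and 91, so the largest is their gcd.
217 = 7 × 31
91 = 7 × 13
gcd(217, 91) = 7.

7 mm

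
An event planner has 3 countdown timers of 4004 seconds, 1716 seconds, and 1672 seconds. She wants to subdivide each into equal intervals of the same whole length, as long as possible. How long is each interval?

The interval must divide each timer length; the longest such is the gcd.
4004 = 2^2 × 7 × 11 × 13
1716 = 2^2 × 3 × 11 × 13
1672 = 2^3 × 11 × 19
gcd(4004, 1716, 1672) = 2^2 × 11 = 44.

44 seconds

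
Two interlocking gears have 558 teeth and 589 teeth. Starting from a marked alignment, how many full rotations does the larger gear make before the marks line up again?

18 rotations

All finish a whole number of cycles simultaneously at t = LCM of the periods.
558 = 2 × 3^2 × 31
589 = 19 × 31
LCM(558, 589) = 2 × 3^2 × 19 × 31 = 10602.
Rotations for period 589: 10602 / 589 = 18.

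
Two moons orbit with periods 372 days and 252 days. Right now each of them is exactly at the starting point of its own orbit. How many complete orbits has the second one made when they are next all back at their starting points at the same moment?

31 orbits

All finish a whole number of cycles simultaneously at t = LCM of the periods.
372 = 2^2 × 3 × 31
252 = 2^2 × 3^2 × 7
LCM(372, 252) = 2^2 × 3^2 × 7 × 31 = 7812.
Orbits for period 252: 7812 / 252 = 31.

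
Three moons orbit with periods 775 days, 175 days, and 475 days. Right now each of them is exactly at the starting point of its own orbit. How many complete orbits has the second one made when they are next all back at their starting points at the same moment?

All finish a whole number of cycles simultaneously at t = LCM of the periods.
775 = 5^2 × 31
175 = 5^2 × 7
475 = 5^2 × 19
LCM(775, 175, 475) = 5^2 × 7 × 19 × 31 = 103075.
Orbits for period 175: 103075 / 175 = 589.

589 orbits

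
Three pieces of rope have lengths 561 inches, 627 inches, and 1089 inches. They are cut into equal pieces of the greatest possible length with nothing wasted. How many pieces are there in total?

Piece length = gcd(561, 627, 1089).
561 = 3 × 11 × 17
627 = 3 × 11 × 19
1089 = 3^2 × 11^2
gcd(561, 627, 1089) = 3 × 11 = 33.
Total pieces = 561/33 + 627/33 + 1089/33 = 17 + 19 + 33 = 69.

69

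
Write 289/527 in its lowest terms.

289 = 17^2
527 = 17 × 31
gcd(289, 527) = 17.
Divide numerator and denominator by 17: 289/527 = 17/31.

17/31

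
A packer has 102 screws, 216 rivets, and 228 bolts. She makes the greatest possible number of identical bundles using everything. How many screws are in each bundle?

Number of bundles = gcd(102, 216, 228).
102 = 2 × 3 × 17
216 = 2^3 × 3^3
228 = 2^2 × 3 × 19
gcd(102, 216, 228) = 2 × 3 = 6.
screws per bundle = 102 / 6 = 17.

17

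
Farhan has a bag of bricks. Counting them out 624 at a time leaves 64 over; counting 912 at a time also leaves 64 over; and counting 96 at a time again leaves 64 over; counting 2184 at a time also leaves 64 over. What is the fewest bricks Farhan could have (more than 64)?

N − 64 must be a common multiple of 624, 912, 96, and 2184.
624 = 2^4 × 3 × 13
912 = 2^4 × 3 × 19
96 = 2^5 × 3
2184 = 2^3 × 3 × 7 × 13
LCM(624, 912, 96, 2184) = 2^5 × 3 × 7 × 13 × 19 = 165984.
Smallest N > 64 is LCM + 64 = 165984 + 64 = 166048.

166048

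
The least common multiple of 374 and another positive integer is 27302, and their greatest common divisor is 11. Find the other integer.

gcd × lcm = product of the two integers, so the other integer is (11 × 27302) / 374 = 803.

803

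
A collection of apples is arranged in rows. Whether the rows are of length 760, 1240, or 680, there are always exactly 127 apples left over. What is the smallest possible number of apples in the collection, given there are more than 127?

400647

N − 127 must be a common multiple of 760, 1240, and 680.
760 = 2^3 × 5 × 19
1240 = 2^3 × 5 × 31
680 = 2^3 × 5 × 17
LCM(760, 1240, 680) = 2^3 × 5 × 17 × 19 × 31 = 400520.
Smallest N > 127 is LCM + 127 = 400520 + 127 = 400647.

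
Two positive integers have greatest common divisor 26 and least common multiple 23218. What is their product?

For any two positive integers, gcd × lcm = product = 26 × 23218 = 603668.

603668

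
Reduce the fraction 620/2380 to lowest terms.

620 = 2^2 × 5 × 31
2380 = 2^2 × 5 × 7 × 17
gcd(620, 2380) = 2^2 × 5 = 20.
Divide numerator and denominator by 20: 620/2380 = 31/119.

31/119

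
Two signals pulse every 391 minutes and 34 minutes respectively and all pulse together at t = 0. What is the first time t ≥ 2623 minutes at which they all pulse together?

3128 minutes

Joint pulses occur at multiples of LCM(391, 34).
391 = 17 × 23
34 = 2 × 17
LCM(391, 34) = 2 × 17 × 23 = 782.
Smallest multiple of 782 that is ≥ 2623: ⌈2623/782⌉ × 782 = 4 × 782 = 3128.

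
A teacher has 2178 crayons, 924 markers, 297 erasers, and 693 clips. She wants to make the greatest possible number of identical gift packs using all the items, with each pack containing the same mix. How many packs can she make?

33 packs

The pack count must divide each quantity, so the greatest is gcd(2178, 924, 297, 693).
2178 = 2 × 3^2 × 11^2
924 = 2^2 × 3 × 7 × 11
297 = 3^3 × 11
693 = 3^2 × 7 × 11
gcd(2178, 924, 297, 693) = 3 × 11 = 33.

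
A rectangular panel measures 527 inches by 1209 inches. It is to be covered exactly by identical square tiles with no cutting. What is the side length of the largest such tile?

The tile side must divide both 527 and 1209, so the largest is their gcd.
527 = 17 × 31
1209 = 3 × 13 × 31
gcd(527, 1209) = 31.

31 inches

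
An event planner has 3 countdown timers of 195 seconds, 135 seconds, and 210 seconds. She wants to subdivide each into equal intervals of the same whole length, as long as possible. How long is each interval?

The interval must divide each timer length; the longest such is the gcd.
195 = 3 × 5 × 13
135 = 3^3 × 5
210 = 2 × 3 × 5 × 7
gcd(195, 135, 210) = 3 × 5 = 15.

15 seconds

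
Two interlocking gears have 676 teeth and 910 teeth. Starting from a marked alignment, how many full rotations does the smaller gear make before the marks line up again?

They are all back at their starting positions together after one LCM of the periods.
676 = 2^2 × 13^2
910 = 2 × 5 × 7 × 13
LCM(676, 910) = 2^2 × 5 × 7 × 13^2 = 23660.
Rotations for period 676: 23660 / 676 = 35.

35 rotations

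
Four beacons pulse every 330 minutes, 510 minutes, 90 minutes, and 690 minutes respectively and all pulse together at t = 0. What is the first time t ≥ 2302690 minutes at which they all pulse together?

2322540 minutes

Joint pulses occur at multiples of LCM(330, 510, 90, 690).
330 = 2 × 3 × 5 × 11
510 = 2 × 3 × 5 × 17
90 = 2 × 3^2 × 5
690 = 2 × 3 × 5 × 23
LCM(330, 510, 90, 690) = 2 × 3^2 × 5 × 11 × 17 × 23 = 387090.
Smallest multiple of 387090 that is ≥ 2302690: ⌈2302690/387090⌉ × 387090 = 6 × 387090 = 2322540.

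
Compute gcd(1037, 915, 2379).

1037 = 17 × 61
915 = 3 × 5 × 61
2379 = 3 × 13 × 61
gcd(1037, 915, 2379) = 61.

61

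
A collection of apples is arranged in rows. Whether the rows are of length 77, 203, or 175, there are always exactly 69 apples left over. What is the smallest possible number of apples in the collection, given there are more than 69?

N − 69 must be a common multiple of 77, 203, and 175.
77 = 7 × 11
203 = 7 × 29
175 = 5^2 × 7
LCM(77, 203, 175) = 5^2 × 7 × 11 × 29 = 55825.
Smallest N > 69 is LCM + 69 = 55825 + 69 = 55894.

55894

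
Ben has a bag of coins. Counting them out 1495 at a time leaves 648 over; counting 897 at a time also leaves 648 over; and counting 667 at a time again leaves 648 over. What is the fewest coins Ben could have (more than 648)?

N − 648 must be a common multiple of 1495, 897, and 667.
1495 = 5 × 13 × 23
897 = 3 × 13 × 23
667 = 23 × 29
LCM(1495, 897, 667) = 3 × 5 × 13 × 23 × 29 = 130065.
Smallest N > 648 is LCM + 648 = 130065 + 648 = 130713.

130713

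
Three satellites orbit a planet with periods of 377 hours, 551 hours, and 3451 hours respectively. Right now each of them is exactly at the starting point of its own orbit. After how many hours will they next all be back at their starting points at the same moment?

The first simultaneous occurrence is after LCM of the individual periods.
377 = 13 × 29
551 = 19 × 29
3451 = 7 × 17 × 29
LCM(377, 551, 3451) = 7 × 13 × 17 × 19 × 29 = 852397.

852397 hours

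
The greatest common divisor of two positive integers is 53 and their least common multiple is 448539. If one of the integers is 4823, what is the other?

4929

For two integers, gcd × lcm = product, so the other is (53 × 448539) / 4823 = 23772567 / 4823 = 4929.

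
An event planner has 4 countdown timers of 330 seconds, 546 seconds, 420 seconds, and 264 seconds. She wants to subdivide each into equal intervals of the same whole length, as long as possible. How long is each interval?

The interval must divide each timer length; the longest such is the gcd.
330 = 2 × 3 × 5 × 11
546 = 2 × 3 × 7 × 13
420 = 2^2 × 3 × 5 × 7
264 = 2^3 × 3 × 11
gcd(330, 546, 420, 264) = 2 × 3 = 6.

6 seconds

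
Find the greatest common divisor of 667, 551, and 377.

667 = 23 × 29
551 = 19 × 29
377 = 13 × 29
gcd(667, 551, 377) = 29.

29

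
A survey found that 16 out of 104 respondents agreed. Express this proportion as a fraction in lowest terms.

16 = 2^4
104 = 2^3 × 13
gcd(16, 104) = 2^3 = 8.
Divide numerator and denominator by 8: 16/104 = 2/13.

2/13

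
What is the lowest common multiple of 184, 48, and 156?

184 = 2^3 × 23
48 = 2^4 × 3
156 = 2^2 × 3 × 13
LCM(184, 48, 156) = 2^4 × 3 × 13 × 23 = 14352.

14352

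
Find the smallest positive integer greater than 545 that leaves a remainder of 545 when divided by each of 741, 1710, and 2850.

N − 545 must be a common multiple of 741, 1710, and 2850.
741 = 3 × 13 × 19
1710 = 2 × 3^2 × 5 × 19
2850 = 2 × 3 × 5^2 × 19
LCM(741, 1710, 2850) = 2 × 3^2 × 5^2 × 13 × 19 = 111150.
Smallest N > 545 is LCM + 545 = 111150 + 545 = 111695.

111695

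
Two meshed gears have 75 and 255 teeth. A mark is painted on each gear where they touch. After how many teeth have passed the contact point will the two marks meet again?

1275 teeth

They coincide at every common multiple of the periods; the first is the LCM.
75 = 3 × 5^2
255 = 3 × 5 × 17
LCM(75, 255) = 3 × 5^2 × 17 = 1275.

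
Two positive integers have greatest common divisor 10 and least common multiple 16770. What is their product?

167700

For any two positive integers, gcd × lcm = product = 10 × 16770 = 167700.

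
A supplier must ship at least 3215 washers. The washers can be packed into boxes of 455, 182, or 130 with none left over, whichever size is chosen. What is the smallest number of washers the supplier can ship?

The number of washers must be a common multiple of 455, 182, and 130, so a multiple of their LCM.
455 = 5 × 7 × 13
182 = 2 × 7 × 13
130 = 2 × 5 × 13
LCM(455, 182, 130) = 2 × 5 × 7 × 13 = 910.
Smallest multiple of 910 that is ≥ 3215: ⌈3215/910⌉ × 910 = 4 × 910 = 3640.

3640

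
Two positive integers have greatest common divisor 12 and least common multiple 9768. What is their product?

For any two positive integers, gcd × lcm = product = 12 × 9768 = 117216.

117216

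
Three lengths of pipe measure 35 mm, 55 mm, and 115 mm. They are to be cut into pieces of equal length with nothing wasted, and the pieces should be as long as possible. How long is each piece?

The greatest length dividing all of 35, 55, and 115 is their gcd.
35 = 5 × 7
55 = 5 × 11
115 = 5 × 23
gcd(35, 55, 115) = 5.

5 mm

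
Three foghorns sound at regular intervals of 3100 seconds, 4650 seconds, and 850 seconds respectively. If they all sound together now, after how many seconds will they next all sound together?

158100 seconds

We need the least common multiple of the intervals.
3100 = 2^2 × 5^2 × 31
4650 = 2 × 3 × 5^2 × 31
850 = 2 × 5^2 × 17
LCM(3100, 4650, 850) = 2^2 × 3 × 5^2 × 17 × 31 = 158100.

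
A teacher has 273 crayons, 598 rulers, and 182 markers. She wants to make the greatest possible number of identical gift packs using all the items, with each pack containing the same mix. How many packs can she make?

13 packs

The pack count must divide each quantity, so the greatest is gcd(273, 598, 182).
273 = 3 × 7 × 13
598 = 2 × 13 × 23
182 = 2 × 7 × 13
gcd(273, 598, 182) = 13.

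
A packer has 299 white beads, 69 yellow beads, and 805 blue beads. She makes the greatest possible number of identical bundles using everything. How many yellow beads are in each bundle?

Number of bundles = gcd(299, 69, 805).
299 = 13 × 23
69 = 3 × 23
805 = 5 × 7 × 23
gcd(299, 69, 805) = 23.
yellow beads per bundle = 69 / 23 = 3.

3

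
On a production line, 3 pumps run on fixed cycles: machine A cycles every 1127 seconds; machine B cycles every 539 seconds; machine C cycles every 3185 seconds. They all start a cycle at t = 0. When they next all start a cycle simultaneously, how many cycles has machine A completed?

The first common completion time is the LCM of the periods.
1127 = 7^2 × 23
539 = 7^2 × 11
3185 = 5 × 7^2 × 13
LCM(1127, 539, 3185) = 5 × 7^2 × 11 × 13 × 23 = 805805.
Cycles for period 1127: 805805 / 1127 = 715.

715 cycles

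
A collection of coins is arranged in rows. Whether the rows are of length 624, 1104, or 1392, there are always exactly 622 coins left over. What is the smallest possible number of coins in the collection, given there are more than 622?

416830

N − 622 must be a common multiple of 624, 1104, and 1392.
624 = 2^4 × 3 × 13
1104 = 2^4 × 3 × 23
1392 = 2^4 × 3 × 29
LCM(624, 1104, 1392) = 2^4 × 3 × 13 × 23 × 29 = 416208.
Smallest N > 622 is LCM + 622 = 416208 + 622 = 416830.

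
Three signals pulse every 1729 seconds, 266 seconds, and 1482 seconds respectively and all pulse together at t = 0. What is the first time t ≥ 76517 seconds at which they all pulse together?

82992 seconds

Joint pulses occur at multiples of LCM(1729, 266, 1482).
1729 = 7 × 13 × 19
266 = 2 × 7 × 19
1482 = 2 × 3 × 13 × 19
LCM(1729, 266, 1482) = 2 × 3 × 7 × 13 × 19 = 10374.
Smallest multiple of 10374 that is ≥ 76517: ⌈76517/10374⌉ × 10374 = 8 × 10374 = 82992.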